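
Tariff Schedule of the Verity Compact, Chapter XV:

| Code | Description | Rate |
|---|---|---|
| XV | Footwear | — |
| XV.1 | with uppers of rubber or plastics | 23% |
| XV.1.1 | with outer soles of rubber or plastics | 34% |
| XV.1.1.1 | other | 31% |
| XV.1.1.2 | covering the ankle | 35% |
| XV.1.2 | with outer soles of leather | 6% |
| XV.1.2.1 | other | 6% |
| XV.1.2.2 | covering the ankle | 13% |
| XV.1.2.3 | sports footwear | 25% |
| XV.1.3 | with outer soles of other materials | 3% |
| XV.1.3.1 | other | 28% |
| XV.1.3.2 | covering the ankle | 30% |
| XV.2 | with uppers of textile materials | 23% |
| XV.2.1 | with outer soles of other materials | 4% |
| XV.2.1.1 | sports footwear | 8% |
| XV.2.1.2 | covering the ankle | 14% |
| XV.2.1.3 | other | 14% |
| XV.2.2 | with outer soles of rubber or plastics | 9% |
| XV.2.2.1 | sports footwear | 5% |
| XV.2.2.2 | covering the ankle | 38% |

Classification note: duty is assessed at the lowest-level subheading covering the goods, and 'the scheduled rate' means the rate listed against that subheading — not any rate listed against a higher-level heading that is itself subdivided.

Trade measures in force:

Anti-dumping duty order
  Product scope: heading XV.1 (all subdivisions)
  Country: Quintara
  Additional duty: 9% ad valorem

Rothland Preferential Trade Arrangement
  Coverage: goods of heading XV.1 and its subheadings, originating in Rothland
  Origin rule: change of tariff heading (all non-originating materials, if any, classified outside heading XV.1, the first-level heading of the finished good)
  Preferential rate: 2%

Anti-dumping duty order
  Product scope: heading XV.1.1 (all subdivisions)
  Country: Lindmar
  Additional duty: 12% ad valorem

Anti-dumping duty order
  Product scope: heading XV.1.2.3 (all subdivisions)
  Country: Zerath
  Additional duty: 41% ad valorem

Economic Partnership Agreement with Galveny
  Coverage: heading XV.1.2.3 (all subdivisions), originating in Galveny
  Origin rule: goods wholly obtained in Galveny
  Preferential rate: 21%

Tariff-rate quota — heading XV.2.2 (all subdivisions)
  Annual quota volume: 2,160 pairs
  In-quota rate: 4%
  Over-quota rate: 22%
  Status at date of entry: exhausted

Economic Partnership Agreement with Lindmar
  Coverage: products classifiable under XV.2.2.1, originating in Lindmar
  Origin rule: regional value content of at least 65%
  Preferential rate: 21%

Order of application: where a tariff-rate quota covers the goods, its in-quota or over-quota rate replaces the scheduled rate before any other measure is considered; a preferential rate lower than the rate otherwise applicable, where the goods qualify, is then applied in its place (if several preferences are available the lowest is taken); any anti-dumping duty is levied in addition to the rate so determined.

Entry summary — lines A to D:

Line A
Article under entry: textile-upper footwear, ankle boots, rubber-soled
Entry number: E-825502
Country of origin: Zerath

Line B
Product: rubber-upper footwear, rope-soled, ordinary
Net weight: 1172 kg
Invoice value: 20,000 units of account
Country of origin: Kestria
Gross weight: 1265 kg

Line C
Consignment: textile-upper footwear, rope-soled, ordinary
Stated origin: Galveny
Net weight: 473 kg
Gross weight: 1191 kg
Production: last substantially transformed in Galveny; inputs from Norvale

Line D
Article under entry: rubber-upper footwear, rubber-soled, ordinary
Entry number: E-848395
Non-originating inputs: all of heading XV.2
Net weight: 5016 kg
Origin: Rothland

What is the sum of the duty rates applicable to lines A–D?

66%

Line A: textile-upper → XV.2; rubber-soled → XV.2.2; ankle boots → XV.2.2.2. Scheduled 38%. quota on XV.2.2 exhausted → over-quota 22%. → 22%.
Line B: rubber-upper → XV.1; rope-soled → XV.1.3; ordinary → XV.1.3.1. Scheduled 28%. No special measure applies. → 28%.
Line C: textile-upper → XV.2; rope-soled → XV.2.1; ordinary → XV.2.1.3. Scheduled 14%. Galveny agreement on XV.1.2.3: XV.2.1.3 not covered. → 14%.
Line D: rubber-upper → XV.1; rubber-soled → XV.1.1; ordinary → XV.1.1.1. Scheduled 31%. Rothland agreement on XV.1: CTH met → 2% available; preferential 2%. → 2%.
Sum: 22% + 28% + 14% + 2% = 66%.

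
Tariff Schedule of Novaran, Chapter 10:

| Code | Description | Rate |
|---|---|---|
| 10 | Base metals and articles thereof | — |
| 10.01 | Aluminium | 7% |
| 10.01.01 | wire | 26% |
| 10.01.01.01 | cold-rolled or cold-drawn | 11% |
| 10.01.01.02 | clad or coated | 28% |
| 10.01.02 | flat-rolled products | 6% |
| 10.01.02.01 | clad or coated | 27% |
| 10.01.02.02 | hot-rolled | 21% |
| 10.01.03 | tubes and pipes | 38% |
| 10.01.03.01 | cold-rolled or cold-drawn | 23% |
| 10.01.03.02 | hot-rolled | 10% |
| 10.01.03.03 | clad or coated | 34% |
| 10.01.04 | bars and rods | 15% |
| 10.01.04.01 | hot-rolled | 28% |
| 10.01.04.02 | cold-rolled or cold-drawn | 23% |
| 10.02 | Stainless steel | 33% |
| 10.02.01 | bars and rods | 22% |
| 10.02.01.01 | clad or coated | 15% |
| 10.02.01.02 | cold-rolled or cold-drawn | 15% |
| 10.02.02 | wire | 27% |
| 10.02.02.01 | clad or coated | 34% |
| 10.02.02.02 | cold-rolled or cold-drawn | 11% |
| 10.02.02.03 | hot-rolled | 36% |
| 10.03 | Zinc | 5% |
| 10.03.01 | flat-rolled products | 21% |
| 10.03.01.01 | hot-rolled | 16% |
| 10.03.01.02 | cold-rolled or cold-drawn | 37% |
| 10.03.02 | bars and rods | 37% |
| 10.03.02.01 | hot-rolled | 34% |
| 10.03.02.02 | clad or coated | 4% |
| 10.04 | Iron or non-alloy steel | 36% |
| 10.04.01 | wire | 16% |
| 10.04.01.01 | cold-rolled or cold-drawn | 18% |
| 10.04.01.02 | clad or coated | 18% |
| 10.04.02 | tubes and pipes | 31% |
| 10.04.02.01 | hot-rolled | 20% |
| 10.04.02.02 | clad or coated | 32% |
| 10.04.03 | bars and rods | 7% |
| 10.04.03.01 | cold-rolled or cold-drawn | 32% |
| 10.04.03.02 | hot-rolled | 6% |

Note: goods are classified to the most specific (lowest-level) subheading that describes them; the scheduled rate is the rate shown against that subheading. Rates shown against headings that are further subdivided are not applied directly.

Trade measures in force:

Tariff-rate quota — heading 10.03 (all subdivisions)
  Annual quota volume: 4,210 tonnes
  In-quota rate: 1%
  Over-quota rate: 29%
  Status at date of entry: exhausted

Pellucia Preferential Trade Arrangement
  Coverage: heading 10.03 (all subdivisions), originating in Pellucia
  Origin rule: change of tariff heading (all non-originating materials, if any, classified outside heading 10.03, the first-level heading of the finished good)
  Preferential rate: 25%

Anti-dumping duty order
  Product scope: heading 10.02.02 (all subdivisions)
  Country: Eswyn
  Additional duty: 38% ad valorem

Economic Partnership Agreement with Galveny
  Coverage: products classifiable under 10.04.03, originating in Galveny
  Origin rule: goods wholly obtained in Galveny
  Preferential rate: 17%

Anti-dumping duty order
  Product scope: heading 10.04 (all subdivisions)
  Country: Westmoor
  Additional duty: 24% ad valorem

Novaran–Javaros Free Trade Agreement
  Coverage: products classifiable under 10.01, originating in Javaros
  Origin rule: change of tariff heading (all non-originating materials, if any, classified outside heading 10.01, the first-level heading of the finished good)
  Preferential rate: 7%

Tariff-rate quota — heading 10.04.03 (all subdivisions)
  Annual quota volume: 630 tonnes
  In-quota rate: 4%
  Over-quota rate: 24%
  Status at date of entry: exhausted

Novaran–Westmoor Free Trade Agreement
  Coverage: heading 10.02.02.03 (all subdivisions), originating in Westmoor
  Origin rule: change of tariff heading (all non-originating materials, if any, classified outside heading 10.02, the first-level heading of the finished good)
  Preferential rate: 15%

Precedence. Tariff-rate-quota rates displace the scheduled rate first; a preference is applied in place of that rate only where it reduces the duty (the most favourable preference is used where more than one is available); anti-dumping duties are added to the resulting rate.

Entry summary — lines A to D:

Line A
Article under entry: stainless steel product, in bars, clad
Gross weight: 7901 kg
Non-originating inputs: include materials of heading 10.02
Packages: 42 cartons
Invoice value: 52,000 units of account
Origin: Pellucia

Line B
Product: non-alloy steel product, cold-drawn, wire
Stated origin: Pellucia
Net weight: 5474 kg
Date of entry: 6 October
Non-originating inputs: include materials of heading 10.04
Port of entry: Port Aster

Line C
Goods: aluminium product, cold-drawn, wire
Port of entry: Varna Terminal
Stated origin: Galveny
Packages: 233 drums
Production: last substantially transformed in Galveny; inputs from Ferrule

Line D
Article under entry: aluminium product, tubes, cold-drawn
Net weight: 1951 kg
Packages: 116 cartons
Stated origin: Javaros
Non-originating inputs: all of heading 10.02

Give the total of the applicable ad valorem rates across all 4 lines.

Line A: stainless steel → 10.02; in bars → 10.02.01; clad → 10.02.01.01. Scheduled 15%. Pellucia agreement on 10.03: 10.02.01.01 not covered. → 15%.
Line B: non-alloy steel → 10.04; wire → 10.04.01; cold-drawn → 10.04.01.01. Scheduled 18%. Pellucia agreement on 10.03: 10.04.01.01 not covered. → 18%.
Line C: aluminium → 10.01; wire → 10.01.01; cold-drawn → 10.01.01.01. Scheduled 11%. Galveny agreement on 10.04.03: 10.01.01.01 not covered. → 11%.
Line D: aluminium → 10.01; tubes → 10.01.03; cold-drawn → 10.01.03.01. Scheduled 23%. Javaros agreement on 10.01: CTH met → 7% available; preferential 7%. → 7%.
Sum: 15% + 18% + 11% + 7% = 51%.

51%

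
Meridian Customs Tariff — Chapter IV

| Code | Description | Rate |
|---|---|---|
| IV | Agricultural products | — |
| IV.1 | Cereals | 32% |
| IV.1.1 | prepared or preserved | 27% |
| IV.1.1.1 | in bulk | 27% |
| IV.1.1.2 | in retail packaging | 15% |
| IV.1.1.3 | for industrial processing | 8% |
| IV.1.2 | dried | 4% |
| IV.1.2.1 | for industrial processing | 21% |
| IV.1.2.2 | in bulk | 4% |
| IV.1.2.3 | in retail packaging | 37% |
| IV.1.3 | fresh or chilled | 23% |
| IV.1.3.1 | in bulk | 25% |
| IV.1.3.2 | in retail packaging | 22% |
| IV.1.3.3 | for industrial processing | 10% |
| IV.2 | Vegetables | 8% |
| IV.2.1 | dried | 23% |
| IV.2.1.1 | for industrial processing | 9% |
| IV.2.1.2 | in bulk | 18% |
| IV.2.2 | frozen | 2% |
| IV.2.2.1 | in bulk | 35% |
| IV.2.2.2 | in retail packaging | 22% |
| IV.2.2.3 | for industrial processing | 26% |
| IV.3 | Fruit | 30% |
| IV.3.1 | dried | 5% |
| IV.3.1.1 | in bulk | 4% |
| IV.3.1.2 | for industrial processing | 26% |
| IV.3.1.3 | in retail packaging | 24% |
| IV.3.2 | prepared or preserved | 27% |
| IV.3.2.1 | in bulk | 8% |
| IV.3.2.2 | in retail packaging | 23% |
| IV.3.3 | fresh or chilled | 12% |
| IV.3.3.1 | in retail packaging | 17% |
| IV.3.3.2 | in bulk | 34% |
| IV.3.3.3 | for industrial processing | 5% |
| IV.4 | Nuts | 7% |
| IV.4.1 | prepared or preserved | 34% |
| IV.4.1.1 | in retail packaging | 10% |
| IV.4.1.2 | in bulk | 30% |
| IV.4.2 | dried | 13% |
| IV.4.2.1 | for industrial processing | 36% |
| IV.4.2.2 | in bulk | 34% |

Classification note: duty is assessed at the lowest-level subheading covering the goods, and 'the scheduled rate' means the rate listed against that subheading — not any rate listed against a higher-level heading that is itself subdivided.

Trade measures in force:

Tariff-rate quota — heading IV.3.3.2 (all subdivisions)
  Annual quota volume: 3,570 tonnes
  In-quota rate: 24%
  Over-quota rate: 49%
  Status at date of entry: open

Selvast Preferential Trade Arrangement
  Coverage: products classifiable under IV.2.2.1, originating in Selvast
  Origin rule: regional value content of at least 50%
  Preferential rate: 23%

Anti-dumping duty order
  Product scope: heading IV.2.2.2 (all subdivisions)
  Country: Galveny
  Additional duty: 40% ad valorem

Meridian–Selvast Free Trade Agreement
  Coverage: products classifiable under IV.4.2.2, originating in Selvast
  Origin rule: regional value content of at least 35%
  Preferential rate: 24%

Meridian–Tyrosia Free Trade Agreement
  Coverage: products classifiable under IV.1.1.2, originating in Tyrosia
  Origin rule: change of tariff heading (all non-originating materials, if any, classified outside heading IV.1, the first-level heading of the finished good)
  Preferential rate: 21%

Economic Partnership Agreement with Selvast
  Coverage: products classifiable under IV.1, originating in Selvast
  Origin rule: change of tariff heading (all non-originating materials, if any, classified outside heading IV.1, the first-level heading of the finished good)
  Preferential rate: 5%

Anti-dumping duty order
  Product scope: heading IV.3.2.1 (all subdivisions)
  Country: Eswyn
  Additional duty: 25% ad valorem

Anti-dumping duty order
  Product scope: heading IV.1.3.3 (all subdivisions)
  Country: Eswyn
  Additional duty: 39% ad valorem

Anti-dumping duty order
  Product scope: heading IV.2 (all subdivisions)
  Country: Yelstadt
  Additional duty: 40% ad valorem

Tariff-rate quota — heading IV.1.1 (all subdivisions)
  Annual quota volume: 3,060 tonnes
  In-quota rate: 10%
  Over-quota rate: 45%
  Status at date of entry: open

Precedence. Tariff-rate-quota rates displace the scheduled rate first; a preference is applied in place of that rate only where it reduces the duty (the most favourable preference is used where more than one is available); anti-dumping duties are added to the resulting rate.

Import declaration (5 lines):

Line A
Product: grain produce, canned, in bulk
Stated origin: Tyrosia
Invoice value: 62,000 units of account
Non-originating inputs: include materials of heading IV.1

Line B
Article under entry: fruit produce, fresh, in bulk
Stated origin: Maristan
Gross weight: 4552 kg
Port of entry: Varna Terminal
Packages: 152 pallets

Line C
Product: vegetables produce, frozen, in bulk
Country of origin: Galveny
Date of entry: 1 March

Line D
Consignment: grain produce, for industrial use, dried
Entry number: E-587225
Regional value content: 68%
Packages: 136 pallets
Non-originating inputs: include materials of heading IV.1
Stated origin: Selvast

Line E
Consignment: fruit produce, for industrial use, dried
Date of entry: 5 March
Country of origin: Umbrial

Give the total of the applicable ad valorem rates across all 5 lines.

Line A: grain → IV.1; canned → IV.1.1; in bulk → IV.1.1.1. Scheduled 27%. quota on IV.1.1 open → in-quota 10%; Tyrosia agreement on IV.1.1.2: IV.1.1.1 not covered. → 10%.
Line B: fruit → IV.3; fresh → IV.3.3; in bulk → IV.3.3.2. Scheduled 34%. quota on IV.3.3.2 open → in-quota 24%. → 24%.
Line C: vegetables → IV.2; frozen → IV.2.2; in bulk → IV.2.2.1. Scheduled 35%. No special measure applies. → 35%.
Line D: grain → IV.1; dried → IV.1.2; for industrial use → IV.1.2.1. Scheduled 21%. Selvast agreement on IV.2.2.1: IV.1.2.1 not covered; Selvast agreement on IV.4.2.2: IV.1.2.1 not covered; Selvast agreement on IV.1: CTH not met. → 21%.
Line E: fruit → IV.3; dried → IV.3.1; for industrial use → IV.3.1.2. Scheduled 26%. No special measure applies. → 26%.
Sum: 10% + 24% + 35% + 21% + 26% = 116%.

116%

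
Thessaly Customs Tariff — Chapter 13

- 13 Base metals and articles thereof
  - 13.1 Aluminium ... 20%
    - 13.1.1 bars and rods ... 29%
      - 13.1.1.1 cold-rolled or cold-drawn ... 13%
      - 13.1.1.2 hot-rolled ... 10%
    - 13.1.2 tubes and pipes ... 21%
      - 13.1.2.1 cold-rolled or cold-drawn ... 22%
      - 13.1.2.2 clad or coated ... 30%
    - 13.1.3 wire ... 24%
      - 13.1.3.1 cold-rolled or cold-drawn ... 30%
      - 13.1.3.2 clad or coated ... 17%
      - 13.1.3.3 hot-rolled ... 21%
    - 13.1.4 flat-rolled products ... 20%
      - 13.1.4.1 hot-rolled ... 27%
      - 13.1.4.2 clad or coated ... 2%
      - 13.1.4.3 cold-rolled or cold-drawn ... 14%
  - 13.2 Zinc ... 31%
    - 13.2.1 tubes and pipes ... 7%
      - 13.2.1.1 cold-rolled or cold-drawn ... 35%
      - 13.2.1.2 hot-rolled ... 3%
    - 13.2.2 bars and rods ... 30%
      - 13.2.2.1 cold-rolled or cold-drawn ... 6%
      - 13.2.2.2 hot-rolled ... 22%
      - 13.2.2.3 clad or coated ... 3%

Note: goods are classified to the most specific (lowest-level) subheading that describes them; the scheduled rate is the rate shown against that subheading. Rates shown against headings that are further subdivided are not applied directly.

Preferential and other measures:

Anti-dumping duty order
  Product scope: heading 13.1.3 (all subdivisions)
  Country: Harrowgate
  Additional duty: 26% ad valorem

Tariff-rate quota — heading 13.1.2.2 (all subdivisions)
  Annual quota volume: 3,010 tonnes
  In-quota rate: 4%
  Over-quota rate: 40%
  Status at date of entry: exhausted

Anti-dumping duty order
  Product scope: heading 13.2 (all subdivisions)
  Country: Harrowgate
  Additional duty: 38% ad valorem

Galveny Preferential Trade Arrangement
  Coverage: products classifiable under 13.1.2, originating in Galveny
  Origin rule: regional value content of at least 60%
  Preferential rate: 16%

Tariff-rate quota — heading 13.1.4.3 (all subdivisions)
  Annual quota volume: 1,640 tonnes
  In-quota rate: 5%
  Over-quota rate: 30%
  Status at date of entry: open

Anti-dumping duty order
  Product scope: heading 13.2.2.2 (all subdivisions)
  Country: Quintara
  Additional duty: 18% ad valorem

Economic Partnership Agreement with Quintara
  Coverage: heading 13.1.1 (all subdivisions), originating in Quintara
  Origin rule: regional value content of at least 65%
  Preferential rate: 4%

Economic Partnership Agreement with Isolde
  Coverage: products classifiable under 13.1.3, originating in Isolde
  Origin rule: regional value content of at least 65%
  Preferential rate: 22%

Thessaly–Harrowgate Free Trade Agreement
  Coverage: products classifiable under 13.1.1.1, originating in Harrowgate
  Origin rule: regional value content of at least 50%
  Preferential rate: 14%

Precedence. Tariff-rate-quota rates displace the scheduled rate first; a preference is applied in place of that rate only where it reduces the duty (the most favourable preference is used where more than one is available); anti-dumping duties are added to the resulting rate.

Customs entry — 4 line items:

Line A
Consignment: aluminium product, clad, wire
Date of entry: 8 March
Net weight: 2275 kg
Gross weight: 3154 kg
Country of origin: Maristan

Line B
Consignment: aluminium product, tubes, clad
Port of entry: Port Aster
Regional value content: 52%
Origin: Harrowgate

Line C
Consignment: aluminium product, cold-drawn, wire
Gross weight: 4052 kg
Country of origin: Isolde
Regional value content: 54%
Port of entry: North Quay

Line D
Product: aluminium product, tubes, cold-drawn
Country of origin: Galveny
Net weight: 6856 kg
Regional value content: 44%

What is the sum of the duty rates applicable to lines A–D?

Line A: aluminium → 13.1; wire → 13.1.3; clad → 13.1.3.2. Scheduled 17%. No special measure applies. → 17%.
Line B: aluminium → 13.1; tubes → 13.1.2; clad → 13.1.2.2. Scheduled 30%. quota on 13.1.2.2 exhausted → over-quota 40%; Harrowgate agreement on 13.1.1.1: 13.1.2.2 not covered. → 40%.
Line C: aluminium → 13.1; wire → 13.1.3; cold-drawn → 13.1.3.1. Scheduled 30%. Isolde agreement on 13.1.3: RVC < 65%. → 30%.
Line D: aluminium → 13.1; tubes → 13.1.2; cold-drawn → 13.1.2.1. Scheduled 22%. Galveny agreement on 13.1.2: RVC < 60%. → 22%.
Sum: 17% + 40% + 30% + 22% = 109%.

109%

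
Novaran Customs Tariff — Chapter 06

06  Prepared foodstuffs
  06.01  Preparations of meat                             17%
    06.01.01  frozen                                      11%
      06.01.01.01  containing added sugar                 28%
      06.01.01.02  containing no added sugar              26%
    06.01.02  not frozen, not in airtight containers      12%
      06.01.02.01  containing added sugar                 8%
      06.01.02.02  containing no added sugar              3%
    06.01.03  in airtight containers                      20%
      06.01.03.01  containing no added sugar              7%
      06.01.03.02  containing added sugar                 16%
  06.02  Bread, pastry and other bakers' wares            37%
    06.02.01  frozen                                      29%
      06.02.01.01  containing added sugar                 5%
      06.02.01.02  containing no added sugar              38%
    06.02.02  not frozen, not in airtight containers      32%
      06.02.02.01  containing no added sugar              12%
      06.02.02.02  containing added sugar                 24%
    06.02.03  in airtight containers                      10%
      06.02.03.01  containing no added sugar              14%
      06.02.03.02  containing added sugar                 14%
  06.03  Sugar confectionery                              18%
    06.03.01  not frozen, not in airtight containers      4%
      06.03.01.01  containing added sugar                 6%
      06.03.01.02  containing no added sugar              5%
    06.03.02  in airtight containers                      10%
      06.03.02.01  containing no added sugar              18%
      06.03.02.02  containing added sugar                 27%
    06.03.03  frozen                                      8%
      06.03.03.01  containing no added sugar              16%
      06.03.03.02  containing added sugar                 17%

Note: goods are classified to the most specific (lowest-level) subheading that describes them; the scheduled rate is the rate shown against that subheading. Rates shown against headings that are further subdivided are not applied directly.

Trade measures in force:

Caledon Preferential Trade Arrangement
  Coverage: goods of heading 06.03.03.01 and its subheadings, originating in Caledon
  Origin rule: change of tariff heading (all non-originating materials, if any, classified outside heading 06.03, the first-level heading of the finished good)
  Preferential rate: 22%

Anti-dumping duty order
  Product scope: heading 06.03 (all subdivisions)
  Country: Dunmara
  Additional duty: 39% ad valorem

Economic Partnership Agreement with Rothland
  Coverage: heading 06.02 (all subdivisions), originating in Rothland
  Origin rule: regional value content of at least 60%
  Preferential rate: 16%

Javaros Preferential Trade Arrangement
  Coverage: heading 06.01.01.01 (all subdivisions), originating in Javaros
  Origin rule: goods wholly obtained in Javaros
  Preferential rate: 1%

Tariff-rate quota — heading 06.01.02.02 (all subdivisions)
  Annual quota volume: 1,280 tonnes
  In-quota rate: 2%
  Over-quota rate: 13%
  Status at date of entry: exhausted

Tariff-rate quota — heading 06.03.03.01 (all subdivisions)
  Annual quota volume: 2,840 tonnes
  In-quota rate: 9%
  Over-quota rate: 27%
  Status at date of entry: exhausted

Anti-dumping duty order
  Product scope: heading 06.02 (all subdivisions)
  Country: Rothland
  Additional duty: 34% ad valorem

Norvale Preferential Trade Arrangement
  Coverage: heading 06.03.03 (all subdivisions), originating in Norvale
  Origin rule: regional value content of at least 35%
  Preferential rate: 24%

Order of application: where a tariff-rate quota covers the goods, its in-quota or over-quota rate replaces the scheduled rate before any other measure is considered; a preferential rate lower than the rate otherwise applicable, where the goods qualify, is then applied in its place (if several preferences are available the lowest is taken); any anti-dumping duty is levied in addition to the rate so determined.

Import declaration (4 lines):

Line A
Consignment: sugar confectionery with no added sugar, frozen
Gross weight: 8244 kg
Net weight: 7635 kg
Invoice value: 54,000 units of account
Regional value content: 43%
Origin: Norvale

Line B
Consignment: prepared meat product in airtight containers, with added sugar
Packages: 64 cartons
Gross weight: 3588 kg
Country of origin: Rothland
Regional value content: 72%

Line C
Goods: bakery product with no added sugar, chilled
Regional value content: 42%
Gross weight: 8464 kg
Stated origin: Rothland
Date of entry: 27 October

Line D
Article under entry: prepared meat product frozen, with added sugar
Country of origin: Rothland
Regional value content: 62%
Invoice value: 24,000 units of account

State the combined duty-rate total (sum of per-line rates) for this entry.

Line A: sugar confectionery → 06.03; frozen → 06.03.03; with no added sugar → 06.03.03.01. Scheduled 16%. quota on 06.03.03.01 exhausted → over-quota 27%; Norvale agreement on 06.03.03: RVC ≥ 35% → 24% available; preferential 24%. → 24%.
Line B: prepared meat product → 06.01; in airtight containers → 06.01.03; with added sugar → 06.01.03.02. Scheduled 16%. Rothland agreement on 06.02: 06.01.03.02 not covered. → 16%.
Line C: bakery product → 06.02; chilled → 06.02.02; with no added sugar → 06.02.02.01. Scheduled 12%. Rothland agreement on 06.02: RVC < 60%; anti-dumping (Rothland, 06.02): +34%; total 12% + 34% = 46%. → 46%.
Line D: prepared meat product → 06.01; frozen → 06.01.01; with added sugar → 06.01.01.01. Scheduled 28%. Rothland agreement on 06.02: 06.01.01.01 not covered. → 28%.
Sum: 24% + 16% + 46% + 28% = 114%.

114%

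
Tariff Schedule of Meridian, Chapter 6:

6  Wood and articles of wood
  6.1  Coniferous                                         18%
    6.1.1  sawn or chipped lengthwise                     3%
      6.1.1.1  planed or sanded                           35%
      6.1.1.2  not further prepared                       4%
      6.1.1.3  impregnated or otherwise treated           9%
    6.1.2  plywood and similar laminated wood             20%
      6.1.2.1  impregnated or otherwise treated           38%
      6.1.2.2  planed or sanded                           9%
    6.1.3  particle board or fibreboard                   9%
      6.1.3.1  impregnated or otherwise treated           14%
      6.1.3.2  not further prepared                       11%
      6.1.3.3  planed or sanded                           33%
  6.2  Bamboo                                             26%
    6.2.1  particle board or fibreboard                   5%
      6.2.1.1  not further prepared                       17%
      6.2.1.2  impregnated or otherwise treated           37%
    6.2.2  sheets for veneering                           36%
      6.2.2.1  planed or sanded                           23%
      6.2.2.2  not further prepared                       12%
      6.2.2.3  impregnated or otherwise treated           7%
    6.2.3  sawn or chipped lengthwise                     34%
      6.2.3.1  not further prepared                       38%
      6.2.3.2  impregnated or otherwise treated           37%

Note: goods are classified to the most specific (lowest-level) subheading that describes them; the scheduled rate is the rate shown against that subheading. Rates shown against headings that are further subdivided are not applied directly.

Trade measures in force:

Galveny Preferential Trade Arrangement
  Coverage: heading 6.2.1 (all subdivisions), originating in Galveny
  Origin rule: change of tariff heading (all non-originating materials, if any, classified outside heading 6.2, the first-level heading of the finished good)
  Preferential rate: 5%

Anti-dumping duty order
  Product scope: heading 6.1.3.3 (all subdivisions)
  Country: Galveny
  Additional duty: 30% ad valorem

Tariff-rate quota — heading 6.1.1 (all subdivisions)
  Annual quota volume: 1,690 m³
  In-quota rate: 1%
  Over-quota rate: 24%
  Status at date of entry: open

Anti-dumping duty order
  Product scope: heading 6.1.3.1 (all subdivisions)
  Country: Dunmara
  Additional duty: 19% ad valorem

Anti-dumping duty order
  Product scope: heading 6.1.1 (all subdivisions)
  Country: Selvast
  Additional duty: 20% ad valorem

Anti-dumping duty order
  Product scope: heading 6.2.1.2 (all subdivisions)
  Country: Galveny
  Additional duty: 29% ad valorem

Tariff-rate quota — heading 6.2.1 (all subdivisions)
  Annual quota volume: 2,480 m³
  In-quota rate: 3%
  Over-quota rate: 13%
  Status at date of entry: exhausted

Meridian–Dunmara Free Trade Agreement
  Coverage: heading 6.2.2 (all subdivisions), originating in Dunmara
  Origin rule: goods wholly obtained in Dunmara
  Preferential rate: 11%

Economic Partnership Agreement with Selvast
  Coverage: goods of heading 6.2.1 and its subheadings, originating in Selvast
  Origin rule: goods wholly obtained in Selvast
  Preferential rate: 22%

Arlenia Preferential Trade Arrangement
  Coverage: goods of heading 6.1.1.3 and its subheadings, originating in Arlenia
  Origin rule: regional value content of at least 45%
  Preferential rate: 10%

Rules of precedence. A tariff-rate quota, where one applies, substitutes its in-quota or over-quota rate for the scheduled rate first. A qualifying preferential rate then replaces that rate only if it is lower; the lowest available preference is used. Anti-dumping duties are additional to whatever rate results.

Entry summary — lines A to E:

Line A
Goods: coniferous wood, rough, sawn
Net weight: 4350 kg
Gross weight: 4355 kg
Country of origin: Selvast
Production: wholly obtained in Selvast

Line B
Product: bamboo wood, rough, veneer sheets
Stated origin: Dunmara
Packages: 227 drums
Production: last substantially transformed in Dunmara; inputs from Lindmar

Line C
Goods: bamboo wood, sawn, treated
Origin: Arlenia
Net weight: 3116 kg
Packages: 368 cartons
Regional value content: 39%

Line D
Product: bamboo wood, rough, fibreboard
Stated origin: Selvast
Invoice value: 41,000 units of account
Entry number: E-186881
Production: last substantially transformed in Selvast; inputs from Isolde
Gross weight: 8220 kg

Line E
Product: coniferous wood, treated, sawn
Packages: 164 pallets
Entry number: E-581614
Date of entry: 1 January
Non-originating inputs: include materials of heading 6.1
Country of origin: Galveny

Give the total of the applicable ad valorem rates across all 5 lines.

84%

Line A: coniferous → 6.1; sawn → 6.1.1; rough → 6.1.1.2. Scheduled 4%. quota on 6.1.1 open → in-quota 1%; Selvast agreement on 6.2.1: 6.1.1.2 not covered; anti-dumping (Selvast, 6.1.1): +20%; total 1% + 20% = 21%. → 21%.
Line B: bamboo → 6.2; veneer sheets → 6.2.2; rough → 6.2.2.2. Scheduled 12%. Dunmara agreement on 6.2.2: not wholly obtained. → 12%.
Line C: bamboo → 6.2; sawn → 6.2.3; treated → 6.2.3.2. Scheduled 37%. Arlenia agreement on 6.1.1.3: 6.2.3.2 not covered. → 37%.
Line D: bamboo → 6.2; fibreboard → 6.2.1; rough → 6.2.1.1. Scheduled 17%. quota on 6.2.1 exhausted → over-quota 13%; Selvast agreement on 6.2.1: not wholly obtained. → 13%.
Line E: coniferous → 6.1; sawn → 6.1.1; treated → 6.1.1.3. Scheduled 9%. quota on 6.1.1 open → in-quota 1%; Galveny agreement on 6.2.1: 6.1.1.3 not covered. → 1%.
Sum: 21% + 12% + 37% + 13% + 1% = 84%.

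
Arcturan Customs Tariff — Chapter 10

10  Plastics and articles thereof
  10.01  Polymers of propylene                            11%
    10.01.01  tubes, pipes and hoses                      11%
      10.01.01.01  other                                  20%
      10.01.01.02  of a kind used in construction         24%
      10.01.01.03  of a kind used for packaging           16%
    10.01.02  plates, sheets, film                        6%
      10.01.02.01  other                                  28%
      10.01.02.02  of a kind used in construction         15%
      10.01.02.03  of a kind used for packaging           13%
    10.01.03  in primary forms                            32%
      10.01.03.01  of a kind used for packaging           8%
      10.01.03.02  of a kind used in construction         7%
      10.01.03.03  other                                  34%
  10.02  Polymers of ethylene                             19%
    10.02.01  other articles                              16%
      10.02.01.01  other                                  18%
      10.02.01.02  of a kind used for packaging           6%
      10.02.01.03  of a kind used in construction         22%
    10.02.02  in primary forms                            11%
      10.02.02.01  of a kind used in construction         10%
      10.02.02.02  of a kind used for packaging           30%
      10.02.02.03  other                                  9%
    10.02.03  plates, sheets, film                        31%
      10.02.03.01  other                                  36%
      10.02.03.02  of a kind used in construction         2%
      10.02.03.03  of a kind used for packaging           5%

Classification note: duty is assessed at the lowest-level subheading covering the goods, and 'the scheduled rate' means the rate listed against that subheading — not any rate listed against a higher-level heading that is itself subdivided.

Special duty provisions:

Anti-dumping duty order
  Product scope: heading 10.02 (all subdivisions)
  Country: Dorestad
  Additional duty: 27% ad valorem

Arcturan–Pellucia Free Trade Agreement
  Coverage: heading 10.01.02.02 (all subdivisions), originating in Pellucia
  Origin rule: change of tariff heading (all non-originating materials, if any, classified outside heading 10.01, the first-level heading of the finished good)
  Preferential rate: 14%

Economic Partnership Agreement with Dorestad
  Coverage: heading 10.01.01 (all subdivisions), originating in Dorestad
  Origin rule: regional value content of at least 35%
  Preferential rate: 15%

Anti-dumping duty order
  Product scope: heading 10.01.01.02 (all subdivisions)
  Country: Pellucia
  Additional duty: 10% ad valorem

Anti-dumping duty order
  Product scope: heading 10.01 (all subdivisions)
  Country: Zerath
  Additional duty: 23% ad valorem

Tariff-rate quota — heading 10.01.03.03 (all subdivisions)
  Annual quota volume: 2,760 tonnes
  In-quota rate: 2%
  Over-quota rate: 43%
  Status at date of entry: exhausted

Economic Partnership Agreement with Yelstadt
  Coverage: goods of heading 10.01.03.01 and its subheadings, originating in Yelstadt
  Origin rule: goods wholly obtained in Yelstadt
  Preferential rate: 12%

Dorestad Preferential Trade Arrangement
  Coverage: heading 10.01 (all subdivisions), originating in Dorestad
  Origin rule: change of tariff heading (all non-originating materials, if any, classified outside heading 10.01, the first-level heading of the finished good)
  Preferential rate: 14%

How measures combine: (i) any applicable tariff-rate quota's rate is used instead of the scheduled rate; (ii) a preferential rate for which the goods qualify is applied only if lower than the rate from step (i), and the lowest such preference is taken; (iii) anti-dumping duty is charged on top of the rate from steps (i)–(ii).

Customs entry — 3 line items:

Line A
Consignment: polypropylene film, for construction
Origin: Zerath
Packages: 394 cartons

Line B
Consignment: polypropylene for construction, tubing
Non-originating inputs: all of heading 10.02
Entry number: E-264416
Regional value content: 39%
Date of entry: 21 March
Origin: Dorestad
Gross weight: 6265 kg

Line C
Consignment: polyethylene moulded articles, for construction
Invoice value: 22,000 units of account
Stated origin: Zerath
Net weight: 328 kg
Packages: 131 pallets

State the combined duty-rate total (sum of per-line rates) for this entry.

Line A: polypropylene → 10.01; film → 10.01.02; for construction → 10.01.02.02. Scheduled 15%. anti-dumping (Zerath, 10.01): +23%; total 15% + 23% = 38%. → 38%.
Line B: polypropylene → 10.01; tubing → 10.01.01; for construction → 10.01.01.02. Scheduled 24%. Dorestad agreement on 10.01.01: RVC ≥ 35% → 15% available; Dorestad agreement on 10.01: CTH met → 14% available; preferential 14%. → 14%.
Line C: polyethylene → 10.02; moulded articles → 10.02.01; for construction → 10.02.01.03. Scheduled 22%. No special measure applies. → 22%.
Sum: 38% + 14% + 22% = 74%.

74%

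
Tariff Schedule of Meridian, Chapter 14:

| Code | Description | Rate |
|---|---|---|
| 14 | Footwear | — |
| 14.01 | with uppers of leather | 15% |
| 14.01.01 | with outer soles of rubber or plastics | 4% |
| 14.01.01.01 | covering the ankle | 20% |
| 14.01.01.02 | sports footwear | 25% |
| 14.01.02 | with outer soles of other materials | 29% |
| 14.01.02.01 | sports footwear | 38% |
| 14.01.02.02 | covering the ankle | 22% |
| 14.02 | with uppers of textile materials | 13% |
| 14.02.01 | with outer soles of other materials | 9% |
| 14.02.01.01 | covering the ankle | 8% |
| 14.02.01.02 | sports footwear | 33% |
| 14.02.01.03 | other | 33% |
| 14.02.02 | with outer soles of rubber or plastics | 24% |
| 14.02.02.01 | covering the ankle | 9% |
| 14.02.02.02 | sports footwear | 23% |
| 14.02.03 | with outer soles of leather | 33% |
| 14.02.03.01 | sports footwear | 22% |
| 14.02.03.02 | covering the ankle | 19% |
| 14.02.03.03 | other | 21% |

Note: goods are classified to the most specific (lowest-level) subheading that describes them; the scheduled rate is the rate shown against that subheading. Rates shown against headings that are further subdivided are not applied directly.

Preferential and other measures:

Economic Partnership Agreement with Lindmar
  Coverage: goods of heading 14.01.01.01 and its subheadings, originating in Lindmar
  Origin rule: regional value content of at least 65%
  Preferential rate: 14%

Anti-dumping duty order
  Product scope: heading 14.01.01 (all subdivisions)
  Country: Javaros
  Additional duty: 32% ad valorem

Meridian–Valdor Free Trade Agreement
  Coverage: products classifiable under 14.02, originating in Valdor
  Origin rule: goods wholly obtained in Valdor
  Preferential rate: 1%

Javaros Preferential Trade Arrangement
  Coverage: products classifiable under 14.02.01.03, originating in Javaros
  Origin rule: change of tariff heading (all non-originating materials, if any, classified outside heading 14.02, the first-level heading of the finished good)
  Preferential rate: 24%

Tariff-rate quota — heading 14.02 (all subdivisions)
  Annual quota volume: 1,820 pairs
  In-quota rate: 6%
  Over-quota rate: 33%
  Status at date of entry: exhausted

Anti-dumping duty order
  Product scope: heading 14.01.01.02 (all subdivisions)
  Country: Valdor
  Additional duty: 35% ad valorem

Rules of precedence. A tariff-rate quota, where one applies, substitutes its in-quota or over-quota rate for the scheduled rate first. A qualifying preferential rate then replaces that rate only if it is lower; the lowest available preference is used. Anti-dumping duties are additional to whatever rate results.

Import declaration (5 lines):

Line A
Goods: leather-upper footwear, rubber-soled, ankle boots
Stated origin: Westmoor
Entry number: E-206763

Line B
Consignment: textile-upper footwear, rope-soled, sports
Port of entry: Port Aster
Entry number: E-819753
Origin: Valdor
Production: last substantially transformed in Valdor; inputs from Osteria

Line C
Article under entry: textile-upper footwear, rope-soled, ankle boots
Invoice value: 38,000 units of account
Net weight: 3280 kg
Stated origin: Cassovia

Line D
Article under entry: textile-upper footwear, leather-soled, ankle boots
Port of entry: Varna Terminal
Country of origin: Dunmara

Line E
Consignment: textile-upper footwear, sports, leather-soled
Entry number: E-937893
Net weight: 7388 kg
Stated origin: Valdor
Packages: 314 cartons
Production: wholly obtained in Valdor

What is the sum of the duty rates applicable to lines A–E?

120%

Line A: leather-upper → 14.01; rubber-soled → 14.01.01; ankle boots → 14.01.01.01. Scheduled 20%. No special measure applies. → 20%.
Line B: textile-upper → 14.02; rope-soled → 14.02.01; sports → 14.02.01.02. Scheduled 33%. quota on 14.02 exhausted → over-quota 33%; Valdor agreement on 14.02: not wholly obtained. → 33%.
Line C: textile-upper → 14.02; rope-soled → 14.02.01; ankle boots → 14.02.01.01. Scheduled 8%. quota on 14.02 exhausted → over-quota 33%. → 33%.
Line D: textile-upper → 14.02; leather-soled → 14.02.03; ankle boots → 14.02.03.02. Scheduled 19%. quota on 14.02 exhausted → over-quota 33%. → 33%.
Line E: textile-upper → 14.02; leather-soled → 14.02.03; sports → 14.02.03.01. Scheduled 22%. quota on 14.02 exhausted → over-quota 33%; Valdor agreement on 14.02: wholly obtained → 1% available; preferential 1%. → 1%.
Sum: 20% + 33% + 33% + 33% + 1% = 120%.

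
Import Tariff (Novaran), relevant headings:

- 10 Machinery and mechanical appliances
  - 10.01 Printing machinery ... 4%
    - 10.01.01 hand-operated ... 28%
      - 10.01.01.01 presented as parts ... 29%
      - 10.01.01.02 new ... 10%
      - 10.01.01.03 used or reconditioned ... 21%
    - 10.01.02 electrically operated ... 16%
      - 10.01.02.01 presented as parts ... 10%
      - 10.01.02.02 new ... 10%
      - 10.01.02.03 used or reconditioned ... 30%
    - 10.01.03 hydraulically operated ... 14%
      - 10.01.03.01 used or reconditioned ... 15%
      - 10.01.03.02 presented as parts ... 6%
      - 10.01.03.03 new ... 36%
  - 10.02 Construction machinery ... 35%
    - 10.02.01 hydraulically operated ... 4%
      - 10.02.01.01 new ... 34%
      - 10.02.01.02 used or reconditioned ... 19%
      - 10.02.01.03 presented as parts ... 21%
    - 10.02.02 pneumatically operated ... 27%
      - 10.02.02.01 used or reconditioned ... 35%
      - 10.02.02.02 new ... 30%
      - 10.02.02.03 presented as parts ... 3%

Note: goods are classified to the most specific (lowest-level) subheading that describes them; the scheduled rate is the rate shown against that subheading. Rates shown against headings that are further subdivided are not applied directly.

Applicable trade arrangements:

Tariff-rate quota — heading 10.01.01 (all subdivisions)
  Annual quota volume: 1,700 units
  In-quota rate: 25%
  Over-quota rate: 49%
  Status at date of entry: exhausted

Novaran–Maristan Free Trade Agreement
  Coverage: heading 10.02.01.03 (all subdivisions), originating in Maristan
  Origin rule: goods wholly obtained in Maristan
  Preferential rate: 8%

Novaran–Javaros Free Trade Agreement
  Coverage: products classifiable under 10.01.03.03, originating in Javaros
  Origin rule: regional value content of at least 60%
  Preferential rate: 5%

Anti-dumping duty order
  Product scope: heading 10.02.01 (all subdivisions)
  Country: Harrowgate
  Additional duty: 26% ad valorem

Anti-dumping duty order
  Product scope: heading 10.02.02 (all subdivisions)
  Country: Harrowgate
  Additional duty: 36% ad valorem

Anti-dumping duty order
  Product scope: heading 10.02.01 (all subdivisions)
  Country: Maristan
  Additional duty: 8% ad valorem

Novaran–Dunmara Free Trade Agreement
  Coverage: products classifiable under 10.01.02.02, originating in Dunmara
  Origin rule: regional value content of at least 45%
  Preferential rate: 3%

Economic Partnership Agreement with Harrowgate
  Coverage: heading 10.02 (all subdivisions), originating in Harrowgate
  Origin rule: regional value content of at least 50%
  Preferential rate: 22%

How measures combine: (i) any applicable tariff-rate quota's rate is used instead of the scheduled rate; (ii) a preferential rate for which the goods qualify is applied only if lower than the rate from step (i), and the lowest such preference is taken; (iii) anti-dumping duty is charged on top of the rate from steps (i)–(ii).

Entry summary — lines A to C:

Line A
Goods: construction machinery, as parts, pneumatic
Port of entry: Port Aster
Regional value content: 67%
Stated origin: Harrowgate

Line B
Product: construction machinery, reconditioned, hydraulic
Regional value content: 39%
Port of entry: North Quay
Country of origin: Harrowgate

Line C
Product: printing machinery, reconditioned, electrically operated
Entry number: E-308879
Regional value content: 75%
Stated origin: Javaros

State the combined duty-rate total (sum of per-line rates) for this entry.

114%

Line A: construction → 10.02; pneumatic → 10.02.02; as parts → 10.02.02.03. Scheduled 3%. Harrowgate agreement on 10.02: RVC ≥ 50% → 22% available; preference 22% not lower than 3% → no reduction; anti-dumping (Harrowgate, 10.02.02): +36%; total 3% + 36% = 39%. → 39%.
Line B: construction → 10.02; hydraulic → 10.02.01; reconditioned → 10.02.01.02. Scheduled 19%. Harrowgate agreement on 10.02: RVC < 50%; anti-dumping (Harrowgate, 10.02.01): +26%; total 19% + 26% = 45%. → 45%.
Line C: printing → 10.01; electrically operated → 10.01.02; reconditioned → 10.01.02.03. Scheduled 30%. Javaros agreement on 10.01.03.03: 10.01.02.03 not covered. → 30%.
Sum: 39% + 45% + 30% = 114%.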